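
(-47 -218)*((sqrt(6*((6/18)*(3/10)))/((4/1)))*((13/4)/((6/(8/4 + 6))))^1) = -689*sqrt(15)/12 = -222.37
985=985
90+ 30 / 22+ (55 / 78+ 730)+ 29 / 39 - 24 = 685381 / 858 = 798.81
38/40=19/20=0.95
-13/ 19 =-0.68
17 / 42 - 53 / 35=-233 / 210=-1.11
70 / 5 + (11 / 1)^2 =135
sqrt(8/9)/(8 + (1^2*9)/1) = 2*sqrt(2)/51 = 0.06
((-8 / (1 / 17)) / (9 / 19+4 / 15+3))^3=-7278825672000 / 151419437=-48070.62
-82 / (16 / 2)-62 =-289 / 4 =-72.25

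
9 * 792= 7128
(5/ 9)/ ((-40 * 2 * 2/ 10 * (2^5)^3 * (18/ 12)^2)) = -0.00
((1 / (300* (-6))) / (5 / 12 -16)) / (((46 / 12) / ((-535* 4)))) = -0.02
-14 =-14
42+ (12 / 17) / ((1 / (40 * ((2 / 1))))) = 98.47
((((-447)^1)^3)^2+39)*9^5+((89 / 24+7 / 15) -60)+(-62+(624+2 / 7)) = 131891168922379408846769 / 280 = 471039889008497888738.46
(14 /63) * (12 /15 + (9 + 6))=158 /45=3.51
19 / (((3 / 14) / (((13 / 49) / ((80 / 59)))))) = 14573 / 840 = 17.35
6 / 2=3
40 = 40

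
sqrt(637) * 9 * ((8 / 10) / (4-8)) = -63 * sqrt(13) / 5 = -45.43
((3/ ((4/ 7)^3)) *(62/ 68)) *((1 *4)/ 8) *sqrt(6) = 31899 *sqrt(6)/ 4352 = 17.95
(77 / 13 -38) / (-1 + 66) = -417 / 845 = -0.49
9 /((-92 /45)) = -405 /92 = -4.40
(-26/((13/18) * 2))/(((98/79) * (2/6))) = -2133/49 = -43.53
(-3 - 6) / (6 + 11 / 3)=-0.93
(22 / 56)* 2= 11 / 14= 0.79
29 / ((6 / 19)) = 551 / 6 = 91.83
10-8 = 2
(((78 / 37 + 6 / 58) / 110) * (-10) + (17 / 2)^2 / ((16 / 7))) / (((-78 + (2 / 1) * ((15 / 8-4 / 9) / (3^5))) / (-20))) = 37062771885 / 4601423156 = 8.05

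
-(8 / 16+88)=-177 / 2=-88.50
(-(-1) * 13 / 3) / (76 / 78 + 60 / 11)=1859 / 2758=0.67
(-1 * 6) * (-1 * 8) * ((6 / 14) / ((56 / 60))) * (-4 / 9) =-480 / 49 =-9.80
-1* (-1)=1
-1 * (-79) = 79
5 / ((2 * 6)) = 5 / 12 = 0.42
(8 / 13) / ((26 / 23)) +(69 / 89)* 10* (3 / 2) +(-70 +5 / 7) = -6013164 / 105287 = -57.11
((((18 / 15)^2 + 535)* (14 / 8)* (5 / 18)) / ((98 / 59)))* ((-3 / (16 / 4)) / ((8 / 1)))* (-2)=29.44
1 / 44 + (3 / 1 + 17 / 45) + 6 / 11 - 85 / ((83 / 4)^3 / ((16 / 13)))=57903494603 / 14717797380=3.93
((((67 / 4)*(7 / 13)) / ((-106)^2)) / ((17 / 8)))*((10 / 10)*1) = 469 / 1241578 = 0.00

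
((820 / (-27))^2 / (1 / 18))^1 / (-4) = -336200 / 81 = -4150.62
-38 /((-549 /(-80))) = -5.54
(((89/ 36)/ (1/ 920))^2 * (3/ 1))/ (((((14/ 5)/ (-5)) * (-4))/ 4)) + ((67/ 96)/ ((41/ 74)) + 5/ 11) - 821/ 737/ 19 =4373991828041257/ 157831632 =27713024.14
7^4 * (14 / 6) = 16807 / 3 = 5602.33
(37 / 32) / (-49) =-37 / 1568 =-0.02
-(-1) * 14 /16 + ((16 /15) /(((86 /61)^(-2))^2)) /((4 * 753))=1096471844777 /1251110192760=0.88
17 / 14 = 1.21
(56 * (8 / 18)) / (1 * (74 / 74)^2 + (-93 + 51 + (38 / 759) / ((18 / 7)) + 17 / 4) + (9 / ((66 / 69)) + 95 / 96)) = -5440512 / 5755933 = -0.95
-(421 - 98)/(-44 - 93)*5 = 1615/137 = 11.79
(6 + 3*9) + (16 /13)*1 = 34.23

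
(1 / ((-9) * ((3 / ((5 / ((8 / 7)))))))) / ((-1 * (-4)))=-35 / 864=-0.04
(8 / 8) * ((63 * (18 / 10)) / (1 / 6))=3402 / 5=680.40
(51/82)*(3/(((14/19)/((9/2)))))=26163/2296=11.40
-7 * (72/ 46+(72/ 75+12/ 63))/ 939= -0.02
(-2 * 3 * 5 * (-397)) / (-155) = -2382 / 31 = -76.84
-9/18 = -1/2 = -0.50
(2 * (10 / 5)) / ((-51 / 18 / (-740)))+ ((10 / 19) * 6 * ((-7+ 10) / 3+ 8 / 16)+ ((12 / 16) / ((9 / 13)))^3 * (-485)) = 241569125 / 558144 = 432.81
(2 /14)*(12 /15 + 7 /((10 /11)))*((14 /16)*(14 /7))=2.12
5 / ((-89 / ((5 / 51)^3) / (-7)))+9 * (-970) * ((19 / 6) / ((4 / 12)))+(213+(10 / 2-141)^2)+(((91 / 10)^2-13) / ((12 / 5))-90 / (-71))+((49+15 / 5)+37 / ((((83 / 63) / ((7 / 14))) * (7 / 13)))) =-356865029518463071 / 5565791882160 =-64117.57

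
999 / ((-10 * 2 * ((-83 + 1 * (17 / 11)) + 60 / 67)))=736263 / 1187440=0.62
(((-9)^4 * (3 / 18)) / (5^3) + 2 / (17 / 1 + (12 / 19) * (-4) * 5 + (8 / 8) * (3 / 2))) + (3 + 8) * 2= 1733201 / 55750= 31.09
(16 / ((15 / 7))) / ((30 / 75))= 56 / 3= 18.67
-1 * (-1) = 1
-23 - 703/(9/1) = -910/9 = -101.11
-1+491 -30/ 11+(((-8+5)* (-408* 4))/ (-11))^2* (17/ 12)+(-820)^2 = 953537.32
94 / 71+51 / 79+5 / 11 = 149562 / 61699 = 2.42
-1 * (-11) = 11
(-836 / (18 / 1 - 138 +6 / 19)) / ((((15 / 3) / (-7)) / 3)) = -55594 / 1895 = -29.34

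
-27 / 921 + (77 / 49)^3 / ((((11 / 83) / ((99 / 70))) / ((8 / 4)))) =305128854 / 3685535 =82.79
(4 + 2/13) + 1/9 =499/117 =4.26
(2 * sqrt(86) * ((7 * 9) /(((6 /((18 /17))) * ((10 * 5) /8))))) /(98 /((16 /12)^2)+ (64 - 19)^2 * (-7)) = -192 * sqrt(86) /762025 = -0.00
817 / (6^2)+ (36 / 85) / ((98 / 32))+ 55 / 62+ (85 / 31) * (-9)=-4450979 / 4648140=-0.96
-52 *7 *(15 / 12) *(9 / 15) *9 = -2457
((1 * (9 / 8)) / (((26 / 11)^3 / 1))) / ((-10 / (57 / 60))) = -227601 / 28121600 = -0.01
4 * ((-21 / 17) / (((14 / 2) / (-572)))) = 6864 / 17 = 403.76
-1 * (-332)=332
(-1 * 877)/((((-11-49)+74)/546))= -34203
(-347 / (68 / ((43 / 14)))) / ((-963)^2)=-14921 / 882855288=-0.00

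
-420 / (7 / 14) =-840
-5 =-5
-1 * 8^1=-8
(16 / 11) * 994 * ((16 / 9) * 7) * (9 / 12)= 445312 / 33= 13494.30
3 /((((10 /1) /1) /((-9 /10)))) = -27 /100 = -0.27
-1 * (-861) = 861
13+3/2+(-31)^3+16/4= -59545/2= -29772.50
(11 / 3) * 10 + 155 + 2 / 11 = 6331 / 33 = 191.85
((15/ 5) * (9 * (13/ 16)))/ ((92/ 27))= 9477/ 1472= 6.44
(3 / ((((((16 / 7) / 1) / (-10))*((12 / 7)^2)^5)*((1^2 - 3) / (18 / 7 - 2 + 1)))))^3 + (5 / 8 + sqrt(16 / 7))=22510541217089408524517618102291095 / 36010865974957671360125199766781952 + 4*sqrt(7) / 7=2.14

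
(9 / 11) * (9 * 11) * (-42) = -3402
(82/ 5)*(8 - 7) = 82/ 5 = 16.40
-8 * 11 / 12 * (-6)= 44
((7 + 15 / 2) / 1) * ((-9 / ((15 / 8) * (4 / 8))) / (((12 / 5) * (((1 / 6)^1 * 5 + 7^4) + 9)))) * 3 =-1044 / 14465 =-0.07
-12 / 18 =-2 / 3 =-0.67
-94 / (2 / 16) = -752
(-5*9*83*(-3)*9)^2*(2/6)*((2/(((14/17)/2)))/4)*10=288141897375/7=41163128196.43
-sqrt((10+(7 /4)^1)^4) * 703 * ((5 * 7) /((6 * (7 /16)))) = -7764635 /6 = -1294105.83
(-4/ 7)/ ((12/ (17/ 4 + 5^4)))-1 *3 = -32.96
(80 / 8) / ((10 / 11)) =11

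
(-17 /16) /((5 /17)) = -289 /80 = -3.61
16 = 16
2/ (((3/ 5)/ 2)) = 20/ 3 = 6.67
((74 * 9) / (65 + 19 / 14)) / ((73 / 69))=9.49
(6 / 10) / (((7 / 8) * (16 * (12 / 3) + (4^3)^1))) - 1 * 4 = -2237 / 560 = -3.99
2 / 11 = 0.18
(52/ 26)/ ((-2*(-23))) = 1/ 23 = 0.04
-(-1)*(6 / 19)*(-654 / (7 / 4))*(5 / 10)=-7848 / 133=-59.01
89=89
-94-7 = -101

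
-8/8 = -1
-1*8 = -8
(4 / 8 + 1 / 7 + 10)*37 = 5513 / 14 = 393.79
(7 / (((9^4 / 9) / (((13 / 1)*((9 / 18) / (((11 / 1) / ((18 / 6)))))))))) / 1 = 91 / 5346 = 0.02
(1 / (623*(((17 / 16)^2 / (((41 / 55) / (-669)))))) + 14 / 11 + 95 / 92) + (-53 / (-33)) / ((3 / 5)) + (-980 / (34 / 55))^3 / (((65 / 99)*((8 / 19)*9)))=-647065936697200693299131 / 404088091947540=-1601299195.87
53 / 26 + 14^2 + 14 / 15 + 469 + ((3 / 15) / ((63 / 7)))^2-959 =-15322609 / 52650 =-291.03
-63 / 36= -7 / 4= -1.75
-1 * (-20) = 20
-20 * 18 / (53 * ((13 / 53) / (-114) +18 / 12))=-4104 / 905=-4.53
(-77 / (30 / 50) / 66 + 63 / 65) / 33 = -1141 / 38610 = -0.03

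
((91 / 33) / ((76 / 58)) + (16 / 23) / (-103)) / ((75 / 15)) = 6231727 / 14853630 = 0.42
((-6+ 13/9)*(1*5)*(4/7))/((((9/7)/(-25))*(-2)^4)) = 5125/324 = 15.82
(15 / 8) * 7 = 105 / 8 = 13.12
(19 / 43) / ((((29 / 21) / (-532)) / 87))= -636804 / 43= -14809.40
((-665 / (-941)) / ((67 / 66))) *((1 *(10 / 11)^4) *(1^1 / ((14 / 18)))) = 51300000 / 83915557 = 0.61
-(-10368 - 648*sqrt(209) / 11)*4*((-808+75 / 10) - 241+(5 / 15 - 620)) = -68891904 - 4305744*sqrt(209) / 11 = -74550760.26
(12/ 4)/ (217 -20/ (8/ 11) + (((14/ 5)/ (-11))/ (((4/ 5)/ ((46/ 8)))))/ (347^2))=10595992/ 669313441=0.02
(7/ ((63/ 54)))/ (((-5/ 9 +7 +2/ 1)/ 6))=81/ 19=4.26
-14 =-14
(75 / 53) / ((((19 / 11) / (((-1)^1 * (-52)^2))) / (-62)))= 138309600 / 1007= 137348.16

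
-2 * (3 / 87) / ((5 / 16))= -32 / 145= -0.22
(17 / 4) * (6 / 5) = 51 / 10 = 5.10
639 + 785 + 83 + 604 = 2111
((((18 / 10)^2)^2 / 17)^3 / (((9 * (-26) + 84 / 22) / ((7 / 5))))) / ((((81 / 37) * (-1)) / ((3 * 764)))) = 1897365112863759 / 1265433349609375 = 1.50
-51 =-51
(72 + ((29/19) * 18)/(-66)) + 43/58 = 876725/12122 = 72.33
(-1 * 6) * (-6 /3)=12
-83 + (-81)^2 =6478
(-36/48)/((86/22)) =-33/172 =-0.19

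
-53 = -53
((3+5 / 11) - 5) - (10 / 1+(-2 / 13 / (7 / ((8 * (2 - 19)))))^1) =-14549 / 1001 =-14.53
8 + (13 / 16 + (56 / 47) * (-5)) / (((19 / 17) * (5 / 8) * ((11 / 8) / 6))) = -1185632 / 49115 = -24.14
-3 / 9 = -1 / 3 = -0.33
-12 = -12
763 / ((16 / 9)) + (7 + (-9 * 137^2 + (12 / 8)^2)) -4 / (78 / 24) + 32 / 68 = -595757029 / 3536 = -168483.32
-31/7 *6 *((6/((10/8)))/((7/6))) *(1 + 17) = -1967.80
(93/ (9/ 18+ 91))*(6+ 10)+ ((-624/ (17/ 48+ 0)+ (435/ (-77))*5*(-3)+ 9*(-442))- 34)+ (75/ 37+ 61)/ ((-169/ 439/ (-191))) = 12780898483845/ 499295797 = 25597.85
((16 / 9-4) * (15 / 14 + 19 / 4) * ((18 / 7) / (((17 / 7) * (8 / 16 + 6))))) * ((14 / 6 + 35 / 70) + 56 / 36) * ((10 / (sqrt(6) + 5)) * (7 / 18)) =-3219250 / 340119 + 643850 * sqrt(6) / 340119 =-4.83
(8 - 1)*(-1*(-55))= 385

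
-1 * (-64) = 64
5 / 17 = 0.29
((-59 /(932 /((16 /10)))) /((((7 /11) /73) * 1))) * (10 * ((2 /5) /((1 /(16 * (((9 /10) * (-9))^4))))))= -3201058.69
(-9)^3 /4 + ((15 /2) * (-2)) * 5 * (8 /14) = -6303 /28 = -225.11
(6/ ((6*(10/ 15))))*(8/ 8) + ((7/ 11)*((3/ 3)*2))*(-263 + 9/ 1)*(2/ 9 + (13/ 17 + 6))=-7597679/ 3366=-2257.18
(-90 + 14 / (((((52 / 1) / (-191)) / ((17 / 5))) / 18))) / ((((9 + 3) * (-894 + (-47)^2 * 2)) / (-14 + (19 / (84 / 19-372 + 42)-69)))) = 924008217 / 145329760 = 6.36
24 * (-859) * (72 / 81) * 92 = -5057792 / 3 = -1685930.67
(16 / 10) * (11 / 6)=44 / 15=2.93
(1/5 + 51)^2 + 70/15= 196958/75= 2626.11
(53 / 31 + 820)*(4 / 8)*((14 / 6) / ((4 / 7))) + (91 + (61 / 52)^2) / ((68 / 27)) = 9771770101 / 5700032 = 1714.34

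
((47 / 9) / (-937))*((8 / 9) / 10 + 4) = -8648 / 379485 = -0.02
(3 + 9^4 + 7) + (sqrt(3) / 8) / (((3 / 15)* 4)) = 5* sqrt(3) / 32 + 6571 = 6571.27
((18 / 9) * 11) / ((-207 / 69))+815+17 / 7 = 17012 / 21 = 810.10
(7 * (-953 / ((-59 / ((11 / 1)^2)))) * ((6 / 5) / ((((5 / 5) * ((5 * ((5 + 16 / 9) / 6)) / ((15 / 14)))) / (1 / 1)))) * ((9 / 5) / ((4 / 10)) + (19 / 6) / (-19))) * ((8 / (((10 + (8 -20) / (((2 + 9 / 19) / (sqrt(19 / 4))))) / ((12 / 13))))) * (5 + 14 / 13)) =-94886479165104 * sqrt(19) / 760990555 -78239728434384 / 152198111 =-1057567.94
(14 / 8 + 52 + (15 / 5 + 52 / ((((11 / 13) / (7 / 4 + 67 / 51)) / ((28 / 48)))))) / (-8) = -140177 / 6732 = -20.82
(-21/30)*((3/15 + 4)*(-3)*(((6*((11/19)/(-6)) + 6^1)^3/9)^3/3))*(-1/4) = -63933886007632984567/15682622112059400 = -4076.73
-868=-868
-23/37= -0.62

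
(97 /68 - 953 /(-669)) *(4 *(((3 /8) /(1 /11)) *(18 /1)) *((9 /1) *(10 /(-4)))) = -577800135 /30328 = -19051.71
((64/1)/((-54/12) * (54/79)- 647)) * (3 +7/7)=-5056/12839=-0.39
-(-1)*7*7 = 49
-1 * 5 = -5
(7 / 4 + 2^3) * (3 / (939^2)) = 0.00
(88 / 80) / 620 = 11 / 6200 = 0.00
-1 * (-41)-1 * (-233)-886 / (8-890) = 121277 / 441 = 275.00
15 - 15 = 0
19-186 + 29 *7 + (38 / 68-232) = -6645 / 34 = -195.44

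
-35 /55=-7 /11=-0.64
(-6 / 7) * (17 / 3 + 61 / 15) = -292 / 35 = -8.34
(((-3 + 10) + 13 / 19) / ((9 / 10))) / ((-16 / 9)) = -365 / 76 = -4.80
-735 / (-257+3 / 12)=2940 / 1027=2.86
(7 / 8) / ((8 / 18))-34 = -1025 / 32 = -32.03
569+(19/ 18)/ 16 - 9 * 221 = -408941/ 288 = -1419.93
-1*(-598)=598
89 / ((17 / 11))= 979 / 17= 57.59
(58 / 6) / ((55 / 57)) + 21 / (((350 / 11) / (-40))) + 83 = 3664 / 55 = 66.62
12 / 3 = 4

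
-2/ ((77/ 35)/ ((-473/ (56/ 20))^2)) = -2542375/ 98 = -25942.60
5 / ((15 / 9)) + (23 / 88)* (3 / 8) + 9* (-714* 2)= -9045627 / 704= -12848.90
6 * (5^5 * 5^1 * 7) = 656250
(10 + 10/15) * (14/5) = 448/15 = 29.87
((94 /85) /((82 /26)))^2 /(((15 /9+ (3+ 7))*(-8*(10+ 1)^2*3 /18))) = -3359889 /51435027875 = -0.00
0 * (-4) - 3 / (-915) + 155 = 47276 / 305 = 155.00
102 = 102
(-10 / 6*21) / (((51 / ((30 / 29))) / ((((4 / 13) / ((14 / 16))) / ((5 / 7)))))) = -2240 / 6409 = -0.35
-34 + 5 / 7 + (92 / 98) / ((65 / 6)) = -105739 / 3185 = -33.20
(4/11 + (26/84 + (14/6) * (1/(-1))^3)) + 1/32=-12041/7392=-1.63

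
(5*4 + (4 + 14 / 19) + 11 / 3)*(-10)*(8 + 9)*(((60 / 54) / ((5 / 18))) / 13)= -1100920 / 741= -1485.72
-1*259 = -259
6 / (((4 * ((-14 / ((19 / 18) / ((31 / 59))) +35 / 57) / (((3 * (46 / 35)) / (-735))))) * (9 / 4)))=103132 / 183256325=0.00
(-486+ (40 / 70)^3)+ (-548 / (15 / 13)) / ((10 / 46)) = -68698786 / 25725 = -2670.51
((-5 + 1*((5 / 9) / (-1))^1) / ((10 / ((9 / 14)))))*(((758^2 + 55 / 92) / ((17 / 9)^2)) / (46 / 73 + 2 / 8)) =-1562804214795 / 23915906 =-65345.81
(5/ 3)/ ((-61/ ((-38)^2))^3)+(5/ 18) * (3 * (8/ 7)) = -35126077940/ 1588867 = -22107.63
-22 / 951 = -0.02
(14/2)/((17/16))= 112/17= 6.59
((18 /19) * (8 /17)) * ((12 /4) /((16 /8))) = 216 /323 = 0.67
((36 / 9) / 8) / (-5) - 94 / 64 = -251 / 160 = -1.57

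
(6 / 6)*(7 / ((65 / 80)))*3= 336 / 13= 25.85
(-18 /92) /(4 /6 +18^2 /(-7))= 189 /44068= 0.00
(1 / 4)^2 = 1 / 16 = 0.06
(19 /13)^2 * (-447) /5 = -161367 /845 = -190.97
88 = 88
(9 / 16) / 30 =3 / 160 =0.02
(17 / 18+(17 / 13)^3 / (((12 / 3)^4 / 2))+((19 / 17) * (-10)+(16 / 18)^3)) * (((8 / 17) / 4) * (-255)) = 165755723075 / 580851648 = 285.37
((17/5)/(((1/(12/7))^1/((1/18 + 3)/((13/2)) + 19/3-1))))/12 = 1649/585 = 2.82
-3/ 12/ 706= -1/ 2824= -0.00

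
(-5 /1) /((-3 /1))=1.67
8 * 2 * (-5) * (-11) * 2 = 1760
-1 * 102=-102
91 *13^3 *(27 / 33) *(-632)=-1137184776 / 11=-103380434.18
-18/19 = -0.95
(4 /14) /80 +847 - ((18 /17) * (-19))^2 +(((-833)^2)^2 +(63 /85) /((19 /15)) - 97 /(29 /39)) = 21467796946814758599 /44586920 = 481481944633.42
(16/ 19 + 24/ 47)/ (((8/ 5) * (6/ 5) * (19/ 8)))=15100/ 50901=0.30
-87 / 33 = -29 / 11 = -2.64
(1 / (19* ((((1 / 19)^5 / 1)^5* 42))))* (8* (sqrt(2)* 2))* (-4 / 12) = -39190103447686774541730362223368* sqrt(2) / 63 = -879732949309892502274751400000.00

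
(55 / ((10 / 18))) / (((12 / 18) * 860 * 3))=0.06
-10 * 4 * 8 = -320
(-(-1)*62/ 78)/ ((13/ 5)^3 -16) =3875/ 7683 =0.50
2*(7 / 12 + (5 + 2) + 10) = 35.17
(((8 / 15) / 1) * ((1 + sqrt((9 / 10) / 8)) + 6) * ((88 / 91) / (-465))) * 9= -704 / 10075-528 * sqrt(5) / 352625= -0.07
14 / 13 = 1.08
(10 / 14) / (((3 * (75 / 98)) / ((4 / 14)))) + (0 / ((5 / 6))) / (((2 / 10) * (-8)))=4 / 45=0.09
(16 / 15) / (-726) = -8 / 5445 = -0.00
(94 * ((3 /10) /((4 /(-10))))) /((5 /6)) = -423 /5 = -84.60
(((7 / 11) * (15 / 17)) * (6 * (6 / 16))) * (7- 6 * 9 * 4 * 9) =-1830465 / 748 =-2447.15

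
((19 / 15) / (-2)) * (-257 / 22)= 4883 / 660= 7.40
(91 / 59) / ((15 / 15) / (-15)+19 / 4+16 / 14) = 38220 / 144373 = 0.26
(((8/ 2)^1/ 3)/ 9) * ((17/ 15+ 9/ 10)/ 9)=122/ 3645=0.03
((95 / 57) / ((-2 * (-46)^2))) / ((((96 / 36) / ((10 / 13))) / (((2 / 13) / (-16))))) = 25 / 22886656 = 0.00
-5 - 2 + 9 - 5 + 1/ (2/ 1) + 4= 3/ 2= 1.50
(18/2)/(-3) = -3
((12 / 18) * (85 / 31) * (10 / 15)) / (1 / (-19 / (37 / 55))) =-355300 / 10323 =-34.42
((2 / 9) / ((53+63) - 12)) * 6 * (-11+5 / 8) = -83 / 624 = -0.13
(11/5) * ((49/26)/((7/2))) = 77/65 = 1.18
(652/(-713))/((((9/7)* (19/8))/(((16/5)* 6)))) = -1168384/203205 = -5.75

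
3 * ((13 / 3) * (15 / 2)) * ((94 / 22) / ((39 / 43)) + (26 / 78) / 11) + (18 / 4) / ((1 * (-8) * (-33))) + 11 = 473.29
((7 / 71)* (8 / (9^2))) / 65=56 / 373815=0.00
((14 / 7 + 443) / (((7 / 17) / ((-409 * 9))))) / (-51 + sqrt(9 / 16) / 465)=17264994300 / 221333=78004.61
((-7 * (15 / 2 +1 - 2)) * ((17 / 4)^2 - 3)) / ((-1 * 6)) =21931 / 192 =114.22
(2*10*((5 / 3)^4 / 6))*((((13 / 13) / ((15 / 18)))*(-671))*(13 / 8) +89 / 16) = -65144375 / 1944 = -33510.48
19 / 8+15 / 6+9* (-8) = -537 / 8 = -67.12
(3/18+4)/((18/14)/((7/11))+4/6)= 245/158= 1.55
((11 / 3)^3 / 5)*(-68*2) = -181016 / 135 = -1340.86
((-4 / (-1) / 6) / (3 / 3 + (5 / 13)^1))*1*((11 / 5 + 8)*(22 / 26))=187 / 45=4.16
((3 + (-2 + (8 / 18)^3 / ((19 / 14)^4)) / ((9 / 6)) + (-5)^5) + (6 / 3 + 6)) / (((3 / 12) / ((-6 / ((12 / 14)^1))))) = 24861271424248 / 285012027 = 87228.85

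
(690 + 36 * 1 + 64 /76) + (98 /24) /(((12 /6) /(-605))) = -231815 /456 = -508.37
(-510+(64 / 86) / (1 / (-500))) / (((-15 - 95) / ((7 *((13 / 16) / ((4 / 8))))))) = 345163 / 3784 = 91.22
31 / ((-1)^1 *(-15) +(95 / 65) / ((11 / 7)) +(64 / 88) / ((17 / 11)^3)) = 21779329 / 11330238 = 1.92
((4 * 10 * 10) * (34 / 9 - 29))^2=8244640000 / 81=101785679.01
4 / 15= 0.27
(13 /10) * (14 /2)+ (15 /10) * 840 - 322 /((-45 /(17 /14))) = 115001 /90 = 1277.79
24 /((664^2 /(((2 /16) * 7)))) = 21 /440896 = 0.00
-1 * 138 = -138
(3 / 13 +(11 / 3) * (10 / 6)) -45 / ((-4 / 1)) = 8233 / 468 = 17.59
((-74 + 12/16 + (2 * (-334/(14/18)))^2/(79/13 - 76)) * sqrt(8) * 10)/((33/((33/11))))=-1051414445 * sqrt(2)/54439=-27313.59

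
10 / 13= 0.77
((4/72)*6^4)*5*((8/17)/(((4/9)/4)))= 25920/17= 1524.71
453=453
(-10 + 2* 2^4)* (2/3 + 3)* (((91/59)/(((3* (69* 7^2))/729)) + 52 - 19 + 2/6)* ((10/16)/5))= 115320139/341964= 337.23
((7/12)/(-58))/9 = -7/6264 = -0.00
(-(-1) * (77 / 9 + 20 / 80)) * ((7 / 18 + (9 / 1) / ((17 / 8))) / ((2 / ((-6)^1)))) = -448555 / 3672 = -122.16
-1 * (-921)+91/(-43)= 918.88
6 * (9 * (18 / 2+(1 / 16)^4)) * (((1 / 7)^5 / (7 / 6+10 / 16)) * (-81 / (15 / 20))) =-1289947275 / 740045824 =-1.74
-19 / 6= -3.17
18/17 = 1.06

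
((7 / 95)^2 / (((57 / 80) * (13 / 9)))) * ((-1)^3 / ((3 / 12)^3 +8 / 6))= -64512 / 16495895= -0.00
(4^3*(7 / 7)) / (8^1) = 8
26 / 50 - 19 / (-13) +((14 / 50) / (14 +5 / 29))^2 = 2720163817 / 1372483125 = 1.98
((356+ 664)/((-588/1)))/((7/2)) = -170/343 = -0.50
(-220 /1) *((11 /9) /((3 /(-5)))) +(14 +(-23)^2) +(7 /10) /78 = 6957923 /7020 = 991.16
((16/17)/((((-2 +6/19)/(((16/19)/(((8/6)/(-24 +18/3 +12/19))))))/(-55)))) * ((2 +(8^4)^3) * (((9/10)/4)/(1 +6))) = -1683798978772845/2261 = -744714276325.89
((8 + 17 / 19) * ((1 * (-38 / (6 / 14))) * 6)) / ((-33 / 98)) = 463736 / 33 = 14052.61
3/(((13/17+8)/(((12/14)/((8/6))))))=459/2086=0.22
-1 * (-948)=948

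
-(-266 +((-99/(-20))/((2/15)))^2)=-71185/64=-1112.27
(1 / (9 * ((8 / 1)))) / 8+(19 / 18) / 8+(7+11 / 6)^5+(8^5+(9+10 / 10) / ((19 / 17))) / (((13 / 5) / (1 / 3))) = 222731078095 / 3841344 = 57982.59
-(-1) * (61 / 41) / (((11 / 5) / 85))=25925 / 451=57.48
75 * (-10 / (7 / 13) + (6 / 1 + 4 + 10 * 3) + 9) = 15975 / 7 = 2282.14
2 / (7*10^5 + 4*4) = 0.00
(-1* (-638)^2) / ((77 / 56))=-296032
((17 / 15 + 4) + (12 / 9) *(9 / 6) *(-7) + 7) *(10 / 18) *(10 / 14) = -20 / 27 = -0.74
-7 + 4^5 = 1017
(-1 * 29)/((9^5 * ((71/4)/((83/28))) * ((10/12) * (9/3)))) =-4814/146736765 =-0.00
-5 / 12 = -0.42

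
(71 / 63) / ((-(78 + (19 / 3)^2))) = -71 / 7441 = -0.01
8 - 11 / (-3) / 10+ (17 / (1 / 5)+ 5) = 2951 / 30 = 98.37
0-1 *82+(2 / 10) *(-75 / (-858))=-23447 / 286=-81.98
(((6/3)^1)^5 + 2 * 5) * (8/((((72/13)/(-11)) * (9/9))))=-2002/3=-667.33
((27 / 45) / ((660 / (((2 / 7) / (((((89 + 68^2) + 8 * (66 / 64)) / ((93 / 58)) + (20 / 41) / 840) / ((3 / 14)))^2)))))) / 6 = 43616907 / 190232477534892069200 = 0.00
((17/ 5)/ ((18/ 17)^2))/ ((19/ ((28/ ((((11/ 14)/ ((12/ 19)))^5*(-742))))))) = -4058617823232/ 2007848337946715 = -0.00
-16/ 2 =-8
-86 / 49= -1.76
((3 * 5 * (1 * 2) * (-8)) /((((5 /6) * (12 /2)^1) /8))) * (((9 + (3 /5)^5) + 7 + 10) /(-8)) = 3911664 /3125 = 1251.73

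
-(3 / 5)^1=-3 / 5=-0.60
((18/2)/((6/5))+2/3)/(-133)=-0.06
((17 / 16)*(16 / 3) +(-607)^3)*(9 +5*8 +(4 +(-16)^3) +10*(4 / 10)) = 2709949326868 / 3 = 903316442289.33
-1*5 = -5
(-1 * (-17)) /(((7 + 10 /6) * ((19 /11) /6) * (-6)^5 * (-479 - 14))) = 11 /6188832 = 0.00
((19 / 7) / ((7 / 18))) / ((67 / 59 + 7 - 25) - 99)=-10089 / 167482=-0.06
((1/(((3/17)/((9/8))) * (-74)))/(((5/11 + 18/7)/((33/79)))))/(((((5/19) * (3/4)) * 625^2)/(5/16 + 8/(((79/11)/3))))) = -3791011917/6725457625000000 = -0.00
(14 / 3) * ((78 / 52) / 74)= 7 / 74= 0.09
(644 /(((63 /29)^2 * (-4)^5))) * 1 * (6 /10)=-19343 /241920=-0.08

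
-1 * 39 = -39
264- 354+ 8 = -82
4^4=256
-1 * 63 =-63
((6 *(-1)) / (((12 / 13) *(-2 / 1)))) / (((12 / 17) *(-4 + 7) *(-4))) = -221 / 576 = -0.38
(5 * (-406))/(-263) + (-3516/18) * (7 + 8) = -768560/263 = -2922.28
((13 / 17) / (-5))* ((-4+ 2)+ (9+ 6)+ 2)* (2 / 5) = -78 / 85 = -0.92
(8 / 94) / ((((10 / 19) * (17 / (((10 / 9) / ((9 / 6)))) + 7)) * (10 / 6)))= 456 / 140765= 0.00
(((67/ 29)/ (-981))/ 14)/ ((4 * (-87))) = 67/ 138603528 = 0.00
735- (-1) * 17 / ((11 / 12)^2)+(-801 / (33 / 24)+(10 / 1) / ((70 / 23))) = 149048 / 847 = 175.97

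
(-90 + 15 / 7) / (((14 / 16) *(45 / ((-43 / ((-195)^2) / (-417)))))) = -14104 / 2330894475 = -0.00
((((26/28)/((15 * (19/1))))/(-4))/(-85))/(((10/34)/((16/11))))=26/548625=0.00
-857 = -857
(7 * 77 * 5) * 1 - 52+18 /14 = 18510 /7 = 2644.29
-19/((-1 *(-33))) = -19/33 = -0.58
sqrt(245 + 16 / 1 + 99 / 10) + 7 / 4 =7 / 4 + 3 * sqrt(3010) / 10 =18.21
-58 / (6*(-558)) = 29 / 1674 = 0.02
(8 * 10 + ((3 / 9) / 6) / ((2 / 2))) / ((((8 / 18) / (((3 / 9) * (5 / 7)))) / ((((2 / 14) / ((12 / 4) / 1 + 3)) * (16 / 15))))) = 1441 / 1323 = 1.09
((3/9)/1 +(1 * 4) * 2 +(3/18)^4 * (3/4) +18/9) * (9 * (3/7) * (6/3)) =2551/32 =79.72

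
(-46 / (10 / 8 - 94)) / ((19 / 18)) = 3312 / 7049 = 0.47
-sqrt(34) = -5.83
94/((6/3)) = 47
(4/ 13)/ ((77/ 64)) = 256/ 1001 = 0.26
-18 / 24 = -3 / 4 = -0.75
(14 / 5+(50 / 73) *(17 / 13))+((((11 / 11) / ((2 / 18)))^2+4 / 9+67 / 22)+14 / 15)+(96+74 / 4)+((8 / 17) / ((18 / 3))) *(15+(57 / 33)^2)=1059449342 / 5167305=205.03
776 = 776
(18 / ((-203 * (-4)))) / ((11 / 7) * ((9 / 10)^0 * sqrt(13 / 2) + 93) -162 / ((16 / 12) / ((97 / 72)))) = -141480 / 106136549 -6336 * sqrt(26) / 106136549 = -0.00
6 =6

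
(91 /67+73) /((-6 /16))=-39856 /201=-198.29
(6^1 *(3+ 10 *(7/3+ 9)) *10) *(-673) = -4697540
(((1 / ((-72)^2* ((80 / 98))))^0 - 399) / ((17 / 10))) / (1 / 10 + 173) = -39800 / 29427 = -1.35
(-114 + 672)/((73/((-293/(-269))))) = 163494/19637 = 8.33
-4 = -4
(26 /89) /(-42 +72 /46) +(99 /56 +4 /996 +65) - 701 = -634.24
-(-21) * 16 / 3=112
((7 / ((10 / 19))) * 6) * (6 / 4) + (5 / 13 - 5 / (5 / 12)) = 14051 / 130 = 108.08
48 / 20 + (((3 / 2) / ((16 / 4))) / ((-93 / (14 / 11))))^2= 2.40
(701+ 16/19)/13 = 13335/247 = 53.99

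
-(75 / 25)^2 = -9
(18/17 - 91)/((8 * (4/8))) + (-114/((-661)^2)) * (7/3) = -668070297/29710628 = -22.49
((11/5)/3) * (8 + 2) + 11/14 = 341/42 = 8.12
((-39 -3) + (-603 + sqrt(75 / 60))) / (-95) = 129 / 19 -sqrt(5) / 190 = 6.78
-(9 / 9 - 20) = 19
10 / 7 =1.43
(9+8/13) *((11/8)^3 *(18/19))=1497375/63232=23.68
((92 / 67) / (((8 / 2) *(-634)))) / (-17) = 23 / 722126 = 0.00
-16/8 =-2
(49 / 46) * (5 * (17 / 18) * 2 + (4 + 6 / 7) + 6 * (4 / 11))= 79961 / 4554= 17.56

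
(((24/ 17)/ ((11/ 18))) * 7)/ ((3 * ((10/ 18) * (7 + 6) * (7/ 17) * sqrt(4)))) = 648/ 715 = 0.91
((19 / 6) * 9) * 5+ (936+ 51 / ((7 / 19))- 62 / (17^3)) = 83701913 / 68782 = 1216.92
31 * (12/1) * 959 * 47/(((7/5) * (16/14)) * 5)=4191789/2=2095894.50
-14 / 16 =-0.88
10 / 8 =5 / 4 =1.25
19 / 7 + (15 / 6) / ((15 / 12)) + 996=7005 / 7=1000.71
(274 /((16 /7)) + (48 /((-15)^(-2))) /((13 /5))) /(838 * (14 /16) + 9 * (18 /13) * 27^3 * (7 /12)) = 444467 /14956606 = 0.03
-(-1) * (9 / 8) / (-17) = -9 / 136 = -0.07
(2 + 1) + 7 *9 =66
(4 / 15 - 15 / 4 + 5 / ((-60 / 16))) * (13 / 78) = -289 / 360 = -0.80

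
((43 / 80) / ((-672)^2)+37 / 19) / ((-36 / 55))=-14703584027 / 4942135296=-2.98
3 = 3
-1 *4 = -4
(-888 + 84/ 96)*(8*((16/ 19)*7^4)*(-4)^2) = -4362213632/ 19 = -229590191.16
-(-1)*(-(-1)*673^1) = 673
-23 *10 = -230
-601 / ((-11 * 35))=601 / 385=1.56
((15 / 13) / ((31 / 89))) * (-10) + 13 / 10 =-128261 / 4030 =-31.83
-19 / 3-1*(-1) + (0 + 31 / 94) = -1411 / 282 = -5.00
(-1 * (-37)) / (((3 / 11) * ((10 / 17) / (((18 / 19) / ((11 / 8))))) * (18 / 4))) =10064 / 285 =35.31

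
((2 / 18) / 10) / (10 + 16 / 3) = 1 / 1380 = 0.00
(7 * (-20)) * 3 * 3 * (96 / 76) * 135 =-4082400 / 19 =-214863.16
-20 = -20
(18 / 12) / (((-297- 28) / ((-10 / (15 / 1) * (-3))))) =-3 / 325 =-0.01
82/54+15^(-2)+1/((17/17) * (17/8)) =22876/11475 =1.99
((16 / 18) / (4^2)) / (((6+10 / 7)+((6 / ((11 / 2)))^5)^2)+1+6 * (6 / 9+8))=181561972207 / 205289138804238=0.00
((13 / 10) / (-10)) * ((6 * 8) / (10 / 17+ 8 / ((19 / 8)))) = -8398 / 5325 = -1.58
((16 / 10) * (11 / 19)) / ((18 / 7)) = 0.36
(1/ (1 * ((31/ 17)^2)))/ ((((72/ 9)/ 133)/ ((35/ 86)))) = 1345295/ 661168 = 2.03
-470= -470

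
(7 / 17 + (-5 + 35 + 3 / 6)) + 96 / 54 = 10003 / 306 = 32.69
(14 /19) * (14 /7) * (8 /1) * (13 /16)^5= 2599051 /622592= 4.17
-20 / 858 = -10 / 429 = -0.02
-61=-61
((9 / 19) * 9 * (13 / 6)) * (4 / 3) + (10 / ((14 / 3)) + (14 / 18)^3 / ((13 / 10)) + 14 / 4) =46184009 / 2520882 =18.32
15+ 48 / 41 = 663 / 41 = 16.17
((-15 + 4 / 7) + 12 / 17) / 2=-1633 / 238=-6.86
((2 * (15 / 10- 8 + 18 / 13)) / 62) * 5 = -665 / 806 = -0.83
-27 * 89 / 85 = -2403 / 85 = -28.27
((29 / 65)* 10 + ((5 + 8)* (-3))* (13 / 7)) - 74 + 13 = -11736 / 91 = -128.97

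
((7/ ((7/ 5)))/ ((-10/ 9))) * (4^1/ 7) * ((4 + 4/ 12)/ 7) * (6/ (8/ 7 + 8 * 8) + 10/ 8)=-1989/ 931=-2.14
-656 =-656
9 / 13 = 0.69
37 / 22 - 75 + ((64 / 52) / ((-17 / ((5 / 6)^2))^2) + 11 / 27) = -488121989 / 6694974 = -72.91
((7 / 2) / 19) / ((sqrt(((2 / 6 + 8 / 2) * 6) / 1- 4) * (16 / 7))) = 49 * sqrt(22) / 13376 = 0.02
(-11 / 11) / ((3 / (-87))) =29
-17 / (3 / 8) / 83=-136 / 249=-0.55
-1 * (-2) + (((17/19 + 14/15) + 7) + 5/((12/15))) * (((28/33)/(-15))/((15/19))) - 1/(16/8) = 93479/222750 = 0.42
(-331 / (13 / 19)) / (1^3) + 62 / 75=-470869 / 975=-482.94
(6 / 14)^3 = 27 / 343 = 0.08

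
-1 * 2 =-2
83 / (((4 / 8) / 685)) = 113710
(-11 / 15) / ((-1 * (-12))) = -11 / 180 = -0.06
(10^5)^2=10000000000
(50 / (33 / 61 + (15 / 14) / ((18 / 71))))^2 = 110.01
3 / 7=0.43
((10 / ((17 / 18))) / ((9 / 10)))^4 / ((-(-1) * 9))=1600000000 / 751689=2128.54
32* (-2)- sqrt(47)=-64- sqrt(47)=-70.86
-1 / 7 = -0.14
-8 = -8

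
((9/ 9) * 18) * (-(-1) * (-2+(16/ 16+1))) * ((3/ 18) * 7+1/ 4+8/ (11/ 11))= 0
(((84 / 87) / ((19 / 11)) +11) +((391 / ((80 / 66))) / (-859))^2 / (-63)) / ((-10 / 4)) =-52624925067649 / 11384028068000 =-4.62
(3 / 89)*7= 21 / 89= 0.24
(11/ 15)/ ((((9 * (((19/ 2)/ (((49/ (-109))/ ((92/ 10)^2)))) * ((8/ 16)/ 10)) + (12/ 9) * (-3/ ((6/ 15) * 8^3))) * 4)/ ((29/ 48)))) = -1563100/ 11359031337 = -0.00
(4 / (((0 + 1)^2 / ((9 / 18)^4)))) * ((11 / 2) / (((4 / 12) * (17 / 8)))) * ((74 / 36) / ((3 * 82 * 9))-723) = -316942549 / 225828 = -1403.47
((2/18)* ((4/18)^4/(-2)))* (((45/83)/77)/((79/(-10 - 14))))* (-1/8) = -40/1104192243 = -0.00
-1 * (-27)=27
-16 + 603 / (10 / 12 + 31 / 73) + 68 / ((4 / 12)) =367702 / 551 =667.34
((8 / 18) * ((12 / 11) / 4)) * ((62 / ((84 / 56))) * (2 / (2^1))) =496 / 99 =5.01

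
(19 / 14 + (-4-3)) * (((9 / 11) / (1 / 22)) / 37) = -711 / 259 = -2.75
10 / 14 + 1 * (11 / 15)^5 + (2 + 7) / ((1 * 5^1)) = 14492357 / 5315625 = 2.73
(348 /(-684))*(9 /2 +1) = -319 /114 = -2.80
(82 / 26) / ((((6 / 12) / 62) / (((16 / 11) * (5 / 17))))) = 406720 / 2431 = 167.31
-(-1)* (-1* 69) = -69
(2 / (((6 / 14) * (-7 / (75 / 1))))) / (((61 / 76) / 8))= -30400 / 61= -498.36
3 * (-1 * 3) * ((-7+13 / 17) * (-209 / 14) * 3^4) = -8075133 / 119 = -67858.26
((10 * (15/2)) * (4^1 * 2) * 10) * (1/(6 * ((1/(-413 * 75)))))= -30975000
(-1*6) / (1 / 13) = -78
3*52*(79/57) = 4108/19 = 216.21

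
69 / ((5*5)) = 69 / 25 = 2.76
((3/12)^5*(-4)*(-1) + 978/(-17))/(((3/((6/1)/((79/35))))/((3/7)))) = -47535/2176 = -21.85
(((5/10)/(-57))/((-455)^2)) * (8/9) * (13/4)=-1/8169525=-0.00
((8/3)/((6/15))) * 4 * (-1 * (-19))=1520/3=506.67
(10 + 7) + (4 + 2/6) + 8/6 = 68/3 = 22.67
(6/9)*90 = 60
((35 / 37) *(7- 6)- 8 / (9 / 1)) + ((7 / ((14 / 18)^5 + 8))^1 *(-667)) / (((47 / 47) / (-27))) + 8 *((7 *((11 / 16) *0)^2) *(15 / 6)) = 2478826025752 / 162903267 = 15216.55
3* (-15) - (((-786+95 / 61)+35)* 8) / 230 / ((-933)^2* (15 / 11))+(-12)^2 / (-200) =-4187822202239 / 91597205025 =-45.72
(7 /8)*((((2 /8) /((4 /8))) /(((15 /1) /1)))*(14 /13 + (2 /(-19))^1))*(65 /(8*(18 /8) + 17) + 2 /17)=235 /4199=0.06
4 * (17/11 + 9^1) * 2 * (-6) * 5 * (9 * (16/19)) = -4008960/209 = -19181.63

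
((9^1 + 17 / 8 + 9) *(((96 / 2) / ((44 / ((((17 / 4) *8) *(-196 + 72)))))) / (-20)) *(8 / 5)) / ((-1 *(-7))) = 290904 / 275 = 1057.83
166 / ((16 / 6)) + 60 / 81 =6803 / 108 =62.99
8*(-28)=-224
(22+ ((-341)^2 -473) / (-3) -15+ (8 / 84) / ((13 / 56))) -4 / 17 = -25588811 / 663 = -38595.49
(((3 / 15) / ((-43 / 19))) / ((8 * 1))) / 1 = -19 / 1720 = -0.01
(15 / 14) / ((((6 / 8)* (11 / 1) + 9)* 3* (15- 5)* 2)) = 1 / 966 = 0.00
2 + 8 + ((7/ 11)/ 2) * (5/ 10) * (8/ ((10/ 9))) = 11.15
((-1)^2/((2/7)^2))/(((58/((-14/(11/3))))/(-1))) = 1029/1276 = 0.81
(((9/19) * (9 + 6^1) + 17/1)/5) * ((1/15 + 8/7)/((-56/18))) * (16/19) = -697992/442225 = -1.58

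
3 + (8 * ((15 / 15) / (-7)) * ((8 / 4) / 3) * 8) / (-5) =443 / 105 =4.22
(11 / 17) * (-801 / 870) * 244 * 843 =-302058702 / 2465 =-122539.03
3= 3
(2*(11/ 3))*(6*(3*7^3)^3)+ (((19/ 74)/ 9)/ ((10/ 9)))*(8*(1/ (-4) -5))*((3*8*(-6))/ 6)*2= 8868915756036/ 185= 47940085167.76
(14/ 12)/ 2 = 7/ 12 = 0.58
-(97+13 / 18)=-1759 / 18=-97.72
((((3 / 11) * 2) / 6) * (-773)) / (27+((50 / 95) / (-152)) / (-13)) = -14510756 / 5575339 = -2.60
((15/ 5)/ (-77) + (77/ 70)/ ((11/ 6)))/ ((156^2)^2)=0.00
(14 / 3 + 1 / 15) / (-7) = -0.68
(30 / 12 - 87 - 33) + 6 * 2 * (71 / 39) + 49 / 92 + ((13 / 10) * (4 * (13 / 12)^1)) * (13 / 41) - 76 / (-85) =-231179633 / 2500836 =-92.44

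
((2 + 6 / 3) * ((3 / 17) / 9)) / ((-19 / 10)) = -40 / 969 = -0.04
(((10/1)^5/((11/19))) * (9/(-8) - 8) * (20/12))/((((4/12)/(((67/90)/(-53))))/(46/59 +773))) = 26515547731250/309573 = 85652003.67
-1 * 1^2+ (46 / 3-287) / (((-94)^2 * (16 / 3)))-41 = -5938607 / 141376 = -42.01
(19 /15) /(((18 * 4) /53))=1007 /1080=0.93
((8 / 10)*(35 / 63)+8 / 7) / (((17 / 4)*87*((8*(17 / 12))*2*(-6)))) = -50 / 1584009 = -0.00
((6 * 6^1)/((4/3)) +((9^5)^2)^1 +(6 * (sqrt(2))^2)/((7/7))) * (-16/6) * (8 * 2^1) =-148769469440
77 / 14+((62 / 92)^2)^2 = 25549529 / 4477456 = 5.71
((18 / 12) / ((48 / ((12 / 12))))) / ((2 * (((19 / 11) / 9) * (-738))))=-11 / 99712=-0.00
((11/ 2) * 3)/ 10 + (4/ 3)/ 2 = 139/ 60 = 2.32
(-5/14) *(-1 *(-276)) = -690/7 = -98.57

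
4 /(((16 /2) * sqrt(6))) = sqrt(6) /12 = 0.20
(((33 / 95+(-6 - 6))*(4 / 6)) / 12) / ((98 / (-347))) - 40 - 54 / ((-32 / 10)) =-775813 / 37240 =-20.83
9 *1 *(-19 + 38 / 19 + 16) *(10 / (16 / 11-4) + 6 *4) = -2529 / 14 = -180.64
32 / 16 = 2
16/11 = 1.45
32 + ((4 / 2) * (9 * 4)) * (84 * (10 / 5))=12128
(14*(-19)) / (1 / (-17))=4522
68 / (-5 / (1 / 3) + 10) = -68 / 5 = -13.60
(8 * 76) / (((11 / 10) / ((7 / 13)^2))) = 297920 / 1859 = 160.26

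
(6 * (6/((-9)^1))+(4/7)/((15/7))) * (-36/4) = 33.60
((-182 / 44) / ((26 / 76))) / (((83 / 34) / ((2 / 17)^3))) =-2128 / 263857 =-0.01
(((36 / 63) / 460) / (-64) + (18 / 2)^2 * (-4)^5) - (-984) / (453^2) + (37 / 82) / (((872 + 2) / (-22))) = -9900238004760599 / 119360498880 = -82944.01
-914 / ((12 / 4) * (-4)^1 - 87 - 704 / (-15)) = 13710 / 781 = 17.55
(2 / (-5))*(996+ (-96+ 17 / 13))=-23434 / 65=-360.52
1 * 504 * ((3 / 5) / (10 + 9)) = 1512 / 95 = 15.92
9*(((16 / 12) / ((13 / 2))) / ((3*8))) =1 / 13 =0.08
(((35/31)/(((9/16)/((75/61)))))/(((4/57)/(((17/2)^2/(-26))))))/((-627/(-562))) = -87.59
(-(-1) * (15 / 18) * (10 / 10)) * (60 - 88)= -70 / 3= -23.33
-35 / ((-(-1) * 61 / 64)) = -2240 / 61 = -36.72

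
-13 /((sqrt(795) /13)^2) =-2197 /795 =-2.76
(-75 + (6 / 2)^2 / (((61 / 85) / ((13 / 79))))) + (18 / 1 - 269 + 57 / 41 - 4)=-64518642 / 197579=-326.55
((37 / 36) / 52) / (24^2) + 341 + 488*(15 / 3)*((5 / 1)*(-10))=-131181493211 / 1078272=-121659.00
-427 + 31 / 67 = -426.54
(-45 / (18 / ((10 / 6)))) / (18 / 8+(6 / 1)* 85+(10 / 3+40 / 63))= -1050 / 130087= -0.01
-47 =-47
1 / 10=0.10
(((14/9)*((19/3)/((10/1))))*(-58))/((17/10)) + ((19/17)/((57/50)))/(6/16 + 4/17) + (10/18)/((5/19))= -29.89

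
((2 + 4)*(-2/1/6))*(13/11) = -26/11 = -2.36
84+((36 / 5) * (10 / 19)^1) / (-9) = 1588 / 19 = 83.58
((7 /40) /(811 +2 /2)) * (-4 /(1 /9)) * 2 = -9 /580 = -0.02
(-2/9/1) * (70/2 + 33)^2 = -9248/9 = -1027.56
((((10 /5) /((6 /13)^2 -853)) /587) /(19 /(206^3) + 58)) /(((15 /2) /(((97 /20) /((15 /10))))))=-286609179376 /9651116479620908025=-0.00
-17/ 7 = -2.43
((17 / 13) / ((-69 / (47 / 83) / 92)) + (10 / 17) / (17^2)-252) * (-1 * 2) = 8046643180 / 15903381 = 505.97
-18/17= -1.06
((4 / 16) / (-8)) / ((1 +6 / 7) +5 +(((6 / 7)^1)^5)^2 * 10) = -282475249 / 81332316672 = -0.00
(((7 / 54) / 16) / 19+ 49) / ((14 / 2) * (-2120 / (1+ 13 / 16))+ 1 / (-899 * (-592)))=-0.01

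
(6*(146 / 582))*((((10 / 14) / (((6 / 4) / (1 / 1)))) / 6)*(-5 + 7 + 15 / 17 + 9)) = 147460 / 103887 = 1.42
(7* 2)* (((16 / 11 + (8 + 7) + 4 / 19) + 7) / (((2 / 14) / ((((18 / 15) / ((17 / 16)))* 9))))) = 418787712 / 17765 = 23573.75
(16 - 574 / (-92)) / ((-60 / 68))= -5797 / 230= -25.20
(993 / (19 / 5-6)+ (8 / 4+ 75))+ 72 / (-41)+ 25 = -158355 / 451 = -351.12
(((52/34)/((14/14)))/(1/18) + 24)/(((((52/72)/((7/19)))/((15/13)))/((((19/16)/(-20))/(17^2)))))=-41391/6642376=-0.01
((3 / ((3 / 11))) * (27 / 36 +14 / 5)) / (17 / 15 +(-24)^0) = 2343 / 128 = 18.30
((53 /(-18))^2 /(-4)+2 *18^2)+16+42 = 912167 /1296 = 703.83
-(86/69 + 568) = -39278/69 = -569.25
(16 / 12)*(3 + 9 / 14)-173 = -1177 / 7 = -168.14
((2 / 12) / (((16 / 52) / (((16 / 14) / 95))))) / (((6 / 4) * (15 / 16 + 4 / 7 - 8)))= -0.00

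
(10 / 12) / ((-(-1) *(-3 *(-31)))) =5 / 558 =0.01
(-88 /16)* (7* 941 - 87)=-35750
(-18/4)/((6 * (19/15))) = -45/76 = -0.59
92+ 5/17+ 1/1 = 1586/17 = 93.29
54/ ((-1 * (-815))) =0.07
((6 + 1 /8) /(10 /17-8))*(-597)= 23681 /48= 493.35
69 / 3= 23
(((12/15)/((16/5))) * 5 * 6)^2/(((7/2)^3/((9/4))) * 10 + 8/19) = 38475/130628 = 0.29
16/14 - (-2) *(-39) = -538/7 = -76.86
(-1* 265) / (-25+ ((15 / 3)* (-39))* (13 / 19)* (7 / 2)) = 2014 / 3739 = 0.54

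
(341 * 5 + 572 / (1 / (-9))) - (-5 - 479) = -2959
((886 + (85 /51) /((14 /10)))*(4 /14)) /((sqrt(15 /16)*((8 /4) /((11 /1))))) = 819764*sqrt(15) /2205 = 1439.88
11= 11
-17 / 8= -2.12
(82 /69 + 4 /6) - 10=-562 /69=-8.14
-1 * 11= -11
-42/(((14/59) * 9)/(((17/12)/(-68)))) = 59/144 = 0.41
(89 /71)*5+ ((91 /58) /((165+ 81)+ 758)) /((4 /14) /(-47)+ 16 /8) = 17001211109 /2712213632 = 6.27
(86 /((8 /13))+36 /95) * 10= 53249 /38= 1401.29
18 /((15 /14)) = 84 /5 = 16.80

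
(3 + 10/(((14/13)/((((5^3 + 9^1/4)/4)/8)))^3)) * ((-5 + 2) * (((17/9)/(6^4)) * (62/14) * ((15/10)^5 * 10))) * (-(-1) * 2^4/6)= -3839849305274095/1933540589568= -1985.92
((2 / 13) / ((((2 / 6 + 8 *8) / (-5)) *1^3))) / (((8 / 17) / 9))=-2295 / 10036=-0.23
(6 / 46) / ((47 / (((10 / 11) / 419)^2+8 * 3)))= 1529487732 / 22963554361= 0.07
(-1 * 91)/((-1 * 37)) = 91/37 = 2.46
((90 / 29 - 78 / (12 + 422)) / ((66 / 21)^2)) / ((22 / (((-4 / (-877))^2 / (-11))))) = -0.00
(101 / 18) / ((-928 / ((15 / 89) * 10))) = -2525 / 247776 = -0.01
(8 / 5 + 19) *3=309 / 5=61.80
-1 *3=-3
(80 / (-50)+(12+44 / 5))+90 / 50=21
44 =44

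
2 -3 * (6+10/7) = -142/7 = -20.29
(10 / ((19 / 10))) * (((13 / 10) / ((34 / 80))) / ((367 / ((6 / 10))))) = 3120 / 118541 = 0.03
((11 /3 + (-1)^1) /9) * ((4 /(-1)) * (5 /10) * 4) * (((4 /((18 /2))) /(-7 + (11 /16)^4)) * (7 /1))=117440512 /107918973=1.09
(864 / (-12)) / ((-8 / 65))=585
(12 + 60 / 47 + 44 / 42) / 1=14138 / 987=14.32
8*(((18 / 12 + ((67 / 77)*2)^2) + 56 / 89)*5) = 108865180 / 527681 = 206.31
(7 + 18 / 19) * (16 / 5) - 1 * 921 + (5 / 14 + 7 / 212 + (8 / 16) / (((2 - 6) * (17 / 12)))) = -2145649397 / 2396660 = -895.27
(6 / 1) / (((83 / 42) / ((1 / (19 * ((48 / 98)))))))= 1029 / 3154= 0.33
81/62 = 1.31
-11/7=-1.57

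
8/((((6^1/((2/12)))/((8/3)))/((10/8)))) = 20/27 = 0.74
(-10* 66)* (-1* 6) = 3960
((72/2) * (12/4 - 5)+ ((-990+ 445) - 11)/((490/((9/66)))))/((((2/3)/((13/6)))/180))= -22751469/539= -42210.52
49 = 49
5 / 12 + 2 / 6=3 / 4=0.75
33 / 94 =0.35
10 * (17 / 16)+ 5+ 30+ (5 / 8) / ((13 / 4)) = 4765 / 104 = 45.82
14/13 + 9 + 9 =248/13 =19.08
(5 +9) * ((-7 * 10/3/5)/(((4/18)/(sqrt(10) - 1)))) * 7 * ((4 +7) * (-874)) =-19785612 +19785612 * sqrt(10) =42781986.82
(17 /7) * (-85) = -1445 /7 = -206.43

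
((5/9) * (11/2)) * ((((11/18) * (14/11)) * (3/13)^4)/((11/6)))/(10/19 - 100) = -19/514098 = -0.00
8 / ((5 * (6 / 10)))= 8 / 3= 2.67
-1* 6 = -6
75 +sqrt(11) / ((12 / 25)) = 25* sqrt(11) / 12 +75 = 81.91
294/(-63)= -14/3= -4.67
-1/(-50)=1/50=0.02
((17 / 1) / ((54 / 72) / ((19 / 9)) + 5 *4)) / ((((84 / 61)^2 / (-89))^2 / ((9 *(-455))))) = -10418926123295 / 1382976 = -7533699.88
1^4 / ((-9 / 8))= -8 / 9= -0.89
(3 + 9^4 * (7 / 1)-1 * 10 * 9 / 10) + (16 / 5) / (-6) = 688807 / 15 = 45920.47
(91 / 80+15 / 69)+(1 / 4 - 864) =-1586807 / 1840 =-862.40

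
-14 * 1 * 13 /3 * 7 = -1274 /3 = -424.67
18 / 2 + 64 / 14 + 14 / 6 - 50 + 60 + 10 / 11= 26.81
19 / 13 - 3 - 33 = -449 / 13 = -34.54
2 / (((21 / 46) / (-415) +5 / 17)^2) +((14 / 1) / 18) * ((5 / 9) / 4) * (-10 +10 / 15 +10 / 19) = 1865604673649735 / 83500094644866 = 22.34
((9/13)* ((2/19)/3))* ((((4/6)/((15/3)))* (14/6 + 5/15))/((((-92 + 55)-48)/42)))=-448/104975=-0.00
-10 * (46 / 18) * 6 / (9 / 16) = -7360 / 27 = -272.59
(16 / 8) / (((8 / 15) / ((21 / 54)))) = 35 / 24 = 1.46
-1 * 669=-669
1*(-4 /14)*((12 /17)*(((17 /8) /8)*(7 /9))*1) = -1 /24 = -0.04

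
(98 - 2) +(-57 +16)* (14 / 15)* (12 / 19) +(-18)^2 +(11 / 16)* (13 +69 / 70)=8627907 / 21280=405.45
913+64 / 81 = 74017 / 81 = 913.79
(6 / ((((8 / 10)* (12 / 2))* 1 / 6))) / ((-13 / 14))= -105 / 13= -8.08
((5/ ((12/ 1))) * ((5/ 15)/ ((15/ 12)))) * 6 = 2/ 3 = 0.67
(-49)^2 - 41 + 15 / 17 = 40135 / 17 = 2360.88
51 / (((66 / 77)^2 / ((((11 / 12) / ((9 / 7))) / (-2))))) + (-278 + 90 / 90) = -782125 / 2592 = -301.75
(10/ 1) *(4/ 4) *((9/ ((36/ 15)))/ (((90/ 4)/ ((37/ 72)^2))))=6845/ 15552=0.44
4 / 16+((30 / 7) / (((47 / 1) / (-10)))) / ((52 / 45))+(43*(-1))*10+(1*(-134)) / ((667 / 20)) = -4958746661 / 11411036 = -434.56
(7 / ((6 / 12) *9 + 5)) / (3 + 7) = 7 / 95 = 0.07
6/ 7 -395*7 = -19349/ 7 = -2764.14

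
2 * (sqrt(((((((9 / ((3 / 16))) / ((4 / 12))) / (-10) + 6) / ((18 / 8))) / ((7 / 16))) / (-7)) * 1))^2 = 256 / 105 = 2.44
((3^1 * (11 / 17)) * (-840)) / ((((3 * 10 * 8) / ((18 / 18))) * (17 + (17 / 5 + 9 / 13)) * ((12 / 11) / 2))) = -55055 / 93228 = -0.59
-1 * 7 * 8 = -56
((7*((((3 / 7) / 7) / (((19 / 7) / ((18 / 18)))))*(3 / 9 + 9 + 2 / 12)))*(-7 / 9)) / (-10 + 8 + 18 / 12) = 7 / 3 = 2.33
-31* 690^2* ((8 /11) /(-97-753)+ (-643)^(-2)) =973581670044 /77314963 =12592.41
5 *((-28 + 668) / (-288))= -100 / 9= -11.11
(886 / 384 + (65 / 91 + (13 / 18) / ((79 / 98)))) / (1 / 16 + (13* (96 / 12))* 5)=1247833 / 165654468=0.01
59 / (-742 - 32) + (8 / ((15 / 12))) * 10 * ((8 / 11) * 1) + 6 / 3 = 412667 / 8514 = 48.47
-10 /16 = -5 /8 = -0.62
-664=-664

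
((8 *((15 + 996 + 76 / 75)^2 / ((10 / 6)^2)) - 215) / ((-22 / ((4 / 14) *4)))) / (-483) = 5585980004 / 17609375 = 317.22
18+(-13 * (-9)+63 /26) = 3573 /26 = 137.42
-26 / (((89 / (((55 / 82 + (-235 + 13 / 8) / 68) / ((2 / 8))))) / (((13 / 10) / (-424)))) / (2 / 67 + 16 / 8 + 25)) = -18849255633 / 70489338560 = -0.27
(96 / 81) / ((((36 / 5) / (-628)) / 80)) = -2009600 / 243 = -8269.96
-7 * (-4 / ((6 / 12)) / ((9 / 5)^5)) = 175000 / 59049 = 2.96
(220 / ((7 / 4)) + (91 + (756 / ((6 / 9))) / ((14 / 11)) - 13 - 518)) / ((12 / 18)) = 12111 / 14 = 865.07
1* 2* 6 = 12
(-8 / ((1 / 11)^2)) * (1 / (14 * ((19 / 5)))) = -2420 / 133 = -18.20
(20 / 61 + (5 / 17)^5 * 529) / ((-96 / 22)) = -473871805 / 1385780432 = -0.34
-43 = -43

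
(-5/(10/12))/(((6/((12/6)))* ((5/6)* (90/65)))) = -26/15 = -1.73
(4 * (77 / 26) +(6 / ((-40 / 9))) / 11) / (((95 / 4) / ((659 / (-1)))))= -22095611 / 67925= -325.29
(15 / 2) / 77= 15 / 154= 0.10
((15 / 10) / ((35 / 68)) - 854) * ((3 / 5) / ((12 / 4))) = -29788 / 175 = -170.22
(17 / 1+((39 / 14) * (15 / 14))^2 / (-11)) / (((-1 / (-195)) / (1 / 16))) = 1334105565 / 6761216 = 197.32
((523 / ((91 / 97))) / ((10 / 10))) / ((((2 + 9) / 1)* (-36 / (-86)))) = 2181433 / 18018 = 121.07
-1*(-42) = 42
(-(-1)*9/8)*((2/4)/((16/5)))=45/256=0.18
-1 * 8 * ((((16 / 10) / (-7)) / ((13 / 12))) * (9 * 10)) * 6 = 82944 / 91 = 911.47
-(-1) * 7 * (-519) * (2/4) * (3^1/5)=-10899/10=-1089.90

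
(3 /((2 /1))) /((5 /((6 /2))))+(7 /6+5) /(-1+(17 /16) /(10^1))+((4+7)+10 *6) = 65.00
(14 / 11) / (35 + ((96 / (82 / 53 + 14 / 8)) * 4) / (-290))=472990 / 12857977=0.04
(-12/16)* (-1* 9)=27/4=6.75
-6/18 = -1/3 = -0.33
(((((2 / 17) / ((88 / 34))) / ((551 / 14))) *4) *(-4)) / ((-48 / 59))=413 / 18183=0.02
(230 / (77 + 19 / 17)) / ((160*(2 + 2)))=391 / 84992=0.00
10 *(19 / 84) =95 / 42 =2.26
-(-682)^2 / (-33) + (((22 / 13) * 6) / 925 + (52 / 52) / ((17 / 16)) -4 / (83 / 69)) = 717323458556 / 50901825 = 14092.29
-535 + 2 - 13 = -546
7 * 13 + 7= 98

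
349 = 349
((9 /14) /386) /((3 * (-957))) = -1 /1723876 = -0.00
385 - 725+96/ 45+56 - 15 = -4453/ 15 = -296.87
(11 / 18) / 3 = 11 / 54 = 0.20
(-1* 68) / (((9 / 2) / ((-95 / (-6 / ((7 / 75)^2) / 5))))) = -63308 / 6075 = -10.42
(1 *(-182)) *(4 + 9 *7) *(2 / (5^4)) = -24388 / 625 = -39.02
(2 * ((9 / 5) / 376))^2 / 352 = 0.00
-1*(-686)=686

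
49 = 49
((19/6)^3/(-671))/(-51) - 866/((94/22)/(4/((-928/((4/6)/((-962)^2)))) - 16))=944877038392326761/291368413345581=3242.89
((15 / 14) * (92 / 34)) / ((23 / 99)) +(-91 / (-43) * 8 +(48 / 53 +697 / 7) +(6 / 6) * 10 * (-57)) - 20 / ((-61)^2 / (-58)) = -443821257952 / 1009138921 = -439.80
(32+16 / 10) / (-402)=-28 / 335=-0.08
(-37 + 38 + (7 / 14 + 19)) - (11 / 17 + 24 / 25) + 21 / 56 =65511 / 3400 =19.27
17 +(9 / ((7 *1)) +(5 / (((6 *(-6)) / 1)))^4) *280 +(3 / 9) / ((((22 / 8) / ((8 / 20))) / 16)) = 4363515797 / 11547360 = 377.88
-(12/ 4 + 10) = -13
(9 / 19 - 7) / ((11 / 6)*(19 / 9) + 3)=-6696 / 7049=-0.95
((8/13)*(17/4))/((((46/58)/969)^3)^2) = 16742085933600075881586832434/1924466557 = 8699598271896639605.56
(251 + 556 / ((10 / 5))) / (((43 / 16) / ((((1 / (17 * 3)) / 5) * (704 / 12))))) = 1489664 / 32895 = 45.29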